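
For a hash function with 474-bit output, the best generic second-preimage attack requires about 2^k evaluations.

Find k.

Step 1: The hash has a 474-bit output.
Step 2: Second-preimage resistance means: given a specific input x, it should be infeasible to find a different y with h(y) = h(x).
With a 474-bit output, a generic search for a second preimage costs about 2^474 evaluations (each trial matches the fixed target with probability 2^-474).
Step 3: Security level = 474 bits.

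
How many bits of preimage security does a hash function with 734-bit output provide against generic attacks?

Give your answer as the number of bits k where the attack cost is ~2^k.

Step 1: The hash has a 734-bit output.
Step 2: Preimage resistance means: given a digest h(x), it should be infeasible to find any input that hashes to it.
With a 734-bit output there are 2^734 possible digests, so a generic brute-force preimage search costs about 2^734 evaluations.
Step 3: Security level = 734 bits.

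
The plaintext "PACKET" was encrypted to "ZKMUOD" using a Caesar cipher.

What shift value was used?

Step 1: Compare first letters: P (position 15) -> Z (position 25).
Step 2: Shift = (25 - 15) mod 26 = 10.
The shift value is 10.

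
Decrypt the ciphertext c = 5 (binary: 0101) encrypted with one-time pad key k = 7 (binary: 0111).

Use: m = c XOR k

Step 1: XOR ciphertext with key:
  Ciphertext: 0101
  Key:        0111
  XOR:        0010
Step 2: Plaintext = 0010 = 2 in decimal.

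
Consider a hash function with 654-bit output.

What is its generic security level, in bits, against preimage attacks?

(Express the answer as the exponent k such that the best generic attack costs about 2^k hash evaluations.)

Step 1: The hash has a 654-bit output.
Step 2: Preimage resistance means: given a digest h(x), it should be infeasible to find any input that hashes to it.
With a 654-bit output there are 2^654 possible digests, so a generic brute-force preimage search costs about 2^654 evaluations.
Step 3: Security level = 654 bits.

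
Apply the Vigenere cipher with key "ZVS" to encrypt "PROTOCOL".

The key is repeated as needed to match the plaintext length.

Step 1: Repeat key to match plaintext length:
  Plaintext: PROTOCOL
  Key:       ZVSZVSZV
Step 2: Encrypt each letter:
  P(15) + Z(25) = (15+25) mod 26 = 14 = O
  R(17) + V(21) = (17+21) mod 26 = 12 = M
  O(14) + S(18) = (14+18) mod 26 = 6 = G
  T(19) + Z(25) = (19+25) mod 26 = 18 = S
  O(14) + V(21) = (14+21) mod 26 = 9 = J
  C(2) + S(18) = (2+18) mod 26 = 20 = U
  O(14) + Z(25) = (14+25) mod 26 = 13 = N
  L(11) + V(21) = (11+21) mod 26 = 6 = G
Ciphertext: OMGSJUNG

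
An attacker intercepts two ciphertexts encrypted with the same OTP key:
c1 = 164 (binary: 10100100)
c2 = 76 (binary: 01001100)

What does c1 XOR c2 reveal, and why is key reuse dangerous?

Step 1: c1 XOR c2 = (m1 XOR k) XOR (m2 XOR k).
Step 2: By XOR associativity/commutativity: = m1 XOR m2 XOR k XOR k = m1 XOR m2.
Step 3: 10100100 XOR 01001100 = 11101000 = 232.
Step 4: The key cancels out! An attacker learns m1 XOR m2 = 232, revealing the relationship between plaintexts.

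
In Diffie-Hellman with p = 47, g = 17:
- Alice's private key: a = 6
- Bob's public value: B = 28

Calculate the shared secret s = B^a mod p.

Step 1: s = B^a mod p = 28^6 mod 47.
  28^1 mod 47 = 28
  28^2 mod 47 = (28 * 28) mod 47 = 32
  28^3 mod 47 = (32 * 28) mod 47 = 3
  28^4 mod 47 = (3 * 28) mod 47 = 37
  28^5 mod 47 = (37 * 28) mod 47 = 2
  28^6 mod 47 = (2 * 28) mod 47 = 9
Result: shared secret = 9.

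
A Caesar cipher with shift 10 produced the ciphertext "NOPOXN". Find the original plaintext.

Step 1: Reverse the shift by subtracting 10 from each letter position.
  N (position 13) -> position (13-10) mod 26 = 3 -> D
  O (position 14) -> position (14-10) mod 26 = 4 -> E
  P (position 15) -> position (15-10) mod 26 = 5 -> F
  O (position 14) -> position (14-10) mod 26 = 4 -> E
  X (position 23) -> position (23-10) mod 26 = 13 -> N
  N (position 13) -> position (13-10) mod 26 = 3 -> D
Decrypted message: DEFEND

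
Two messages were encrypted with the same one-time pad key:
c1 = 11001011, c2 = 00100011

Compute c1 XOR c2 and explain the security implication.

Step 1: c1 XOR c2 = (m1 XOR k) XOR (m2 XOR k).
Step 2: By XOR associativity/commutativity: = m1 XOR m2 XOR k XOR k = m1 XOR m2.
Step 3: 11001011 XOR 00100011 = 11101000 = 232.
Step 4: The key cancels out! An attacker learns m1 XOR m2 = 232, revealing the relationship between plaintexts.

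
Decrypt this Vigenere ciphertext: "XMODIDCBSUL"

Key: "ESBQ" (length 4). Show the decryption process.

Step 1: Key 'ESBQ' has length 4. Extended key: ESBQESBQESB
Step 2: Decrypt each position:
  X(23) - E(4) = 19 = T
  M(12) - S(18) = 20 = U
  O(14) - B(1) = 13 = N
  D(3) - Q(16) = 13 = N
  I(8) - E(4) = 4 = E
  D(3) - S(18) = 11 = L
  C(2) - B(1) = 1 = B
  B(1) - Q(16) = 11 = L
  S(18) - E(4) = 14 = O
  U(20) - S(18) = 2 = C
  L(11) - B(1) = 10 = K
Plaintext: TUNNELBLOCK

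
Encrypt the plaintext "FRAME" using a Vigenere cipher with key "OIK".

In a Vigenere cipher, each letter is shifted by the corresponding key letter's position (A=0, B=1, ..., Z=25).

Step 1: Repeat key to match plaintext length:
  Plaintext: FRAME
  Key:       OIKOI
Step 2: Encrypt each letter:
  F(5) + O(14) = (5+14) mod 26 = 19 = T
  R(17) + I(8) = (17+8) mod 26 = 25 = Z
  A(0) + K(10) = (0+10) mod 26 = 10 = K
  M(12) + O(14) = (12+14) mod 26 = 0 = A
  E(4) + I(8) = (4+8) mod 26 = 12 = M
Ciphertext: TZKAM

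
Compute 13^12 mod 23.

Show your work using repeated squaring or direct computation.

Step 1: Compute 13^12 mod 23 step by step, reducing modulo 23 at each step.
  13^1 mod 23 = 13
  13^2 mod 23 = (13 * 13) mod 23 = 8
  13^3 mod 23 = (8 * 13) mod 23 = 12
  13^4 mod 23 = (12 * 13) mod 23 = 18
  13^5 mod 23 = (18 * 13) mod 23 = 4
  13^6 mod 23 = (4 * 13) mod 23 = 6
  13^7 mod 23 = (6 * 13) mod 23 = 9
  13^8 mod 23 = (9 * 13) mod 23 = 2
  13^9 mod 23 = (2 * 13) mod 23 = 3
  13^10 mod 23 = (3 * 13) mod 23 = 16
  13^11 mod 23 = (16 * 13) mod 23 = 1
  13^12 mod 23 = (1 * 13) mod 23 = 13
Step 2: Result = 13.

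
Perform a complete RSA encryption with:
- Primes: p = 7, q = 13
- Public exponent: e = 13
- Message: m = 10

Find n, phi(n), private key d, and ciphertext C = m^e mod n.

Step 1: n = 7 * 13 = 91.
Step 2: phi(n) = (7-1)(13-1) = 6 * 12 = 72.
Step 3: Find d = 13^(-1) mod 72 = 61.
  Verify: 13 * 61 = 793 = 1 (mod 72).
Step 4: C = 10^13 mod 91 = 10.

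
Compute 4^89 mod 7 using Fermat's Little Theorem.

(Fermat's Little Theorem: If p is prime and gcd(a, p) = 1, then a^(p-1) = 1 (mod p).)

Step 1: Since 7 is prime, by Fermat's Little Theorem: 4^6 = 1 (mod 7).
Step 2: Reduce exponent: 89 mod 6 = 5.
Step 3: So 4^89 = 4^5 (mod 7).
Step 4: 4^5 mod 7 = 2.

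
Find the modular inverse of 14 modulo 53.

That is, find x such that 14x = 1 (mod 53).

Step 1: We need x such that 14 * x = 1 (mod 53).
Step 2: Using the extended Euclidean algorithm or trial:
  14 * 19 = 266 = 5 * 53 + 1.
Step 3: Since 266 mod 53 = 1, the inverse is x = 19.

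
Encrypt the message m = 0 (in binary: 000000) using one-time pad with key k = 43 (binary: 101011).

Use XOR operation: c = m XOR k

Step 1: Write out the XOR operation bit by bit:
  Message: 000000
  Key:     101011
  XOR:     101011
Step 2: Convert to decimal: 101011 = 43.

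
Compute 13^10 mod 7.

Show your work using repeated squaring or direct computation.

Step 1: Compute 13^10 mod 7 step by step, reducing modulo 7 at each step.
  13^1 mod 7 = 6
  13^2 mod 7 = (6 * 13) mod 7 = 1
  13^3 mod 7 = (1 * 13) mod 7 = 6
  13^4 mod 7 = (6 * 13) mod 7 = 1
  13^5 mod 7 = (1 * 13) mod 7 = 6
  13^6 mod 7 = (6 * 13) mod 7 = 1
  13^7 mod 7 = (1 * 13) mod 7 = 6
  13^8 mod 7 = (6 * 13) mod 7 = 1
  13^9 mod 7 = (1 * 13) mod 7 = 6
  13^10 mod 7 = (6 * 13) mod 7 = 1
Step 2: Result = 1.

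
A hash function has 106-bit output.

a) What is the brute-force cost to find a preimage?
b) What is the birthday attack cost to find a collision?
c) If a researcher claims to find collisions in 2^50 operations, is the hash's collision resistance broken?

Step 1: Preimage resistance requires brute-force of 2^106 operations.
Step 2: Collision resistance (birthday bound) = 2^(106/2) = 2^53.
Step 3: The claimed attack costs 2^50 operations.
Step 4: Since 2^50 < 2^53, the claimed attack beats the generic birthday bound, so collision resistance is broken.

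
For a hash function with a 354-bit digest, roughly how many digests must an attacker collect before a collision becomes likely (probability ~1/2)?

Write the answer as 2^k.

Step 1: The birthday paradox gives collision probability ~50% after sqrt(2^n) = 2^(n/2) hashes.
Step 2: For 354-bit output: 2^(354/2) = 2^177.
Step 3: Approximately 2^177 hash computations needed.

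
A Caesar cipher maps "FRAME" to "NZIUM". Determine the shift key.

Step 1: Compare first letters: F (position 5) -> N (position 13).
Step 2: Shift = (13 - 5) mod 26 = 8.
The shift value is 8.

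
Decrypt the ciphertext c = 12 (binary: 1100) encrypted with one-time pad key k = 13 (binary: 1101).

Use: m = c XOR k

Step 1: XOR ciphertext with key:
  Ciphertext: 1100
  Key:        1101
  XOR:        0001
Step 2: Plaintext = 0001 = 1 in decimal.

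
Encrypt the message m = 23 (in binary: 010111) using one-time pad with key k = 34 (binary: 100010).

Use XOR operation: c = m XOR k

Step 1: Write out the XOR operation bit by bit:
  Message: 010111
  Key:     100010
  XOR:     110101
Step 2: Convert to decimal: 110101 = 53.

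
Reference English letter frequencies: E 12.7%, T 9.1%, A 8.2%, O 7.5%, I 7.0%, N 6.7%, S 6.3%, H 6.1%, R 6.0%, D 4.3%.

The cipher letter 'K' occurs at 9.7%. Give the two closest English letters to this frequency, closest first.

Step 1: Observed frequency of 'K' is 9.7%.
Step 2: Compute distances to each reference frequency and sort:
  T (9.1%): difference = 0.6% <-- BEST
  A (8.2%): difference = 1.5% <-- RUNNER-UP
  O (7.5%): difference = 2.2%
  I (7.0%): difference = 2.7%
  N (6.7%): difference = 3.0%
Step 3: Most likely is 'T' (9.1%, diff 0.6%); second most likely is 'A' (8.2%, diff 1.5%).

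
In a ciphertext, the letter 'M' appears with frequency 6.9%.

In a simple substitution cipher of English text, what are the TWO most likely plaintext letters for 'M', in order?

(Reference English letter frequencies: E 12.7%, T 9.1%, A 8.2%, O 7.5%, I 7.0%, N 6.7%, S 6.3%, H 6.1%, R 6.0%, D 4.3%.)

Step 1: Observed frequency of 'M' is 6.9%.
Step 2: Compute distances to each reference frequency and sort:
  I (7.0%): difference = 0.1% <-- BEST
  N (6.7%): difference = 0.2% <-- RUNNER-UP
  O (7.5%): difference = 0.6%
  S (6.3%): difference = 0.6%
  H (6.1%): difference = 0.8%
Step 3: Most likely is 'I' (7.0%, diff 0.1%); second most likely is 'N' (6.7%, diff 0.2%).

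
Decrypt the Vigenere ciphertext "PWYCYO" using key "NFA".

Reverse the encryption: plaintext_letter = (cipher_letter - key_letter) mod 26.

Step 1: Extend key: NFANFA
Step 2: Decrypt each letter (c - k) mod 26:
  P(15) - N(13) = (15-13) mod 26 = 2 = C
  W(22) - F(5) = (22-5) mod 26 = 17 = R
  Y(24) - A(0) = (24-0) mod 26 = 24 = Y
  C(2) - N(13) = (2-13) mod 26 = 15 = P
  Y(24) - F(5) = (24-5) mod 26 = 19 = T
  O(14) - A(0) = (14-0) mod 26 = 14 = O
Plaintext: CRYPTO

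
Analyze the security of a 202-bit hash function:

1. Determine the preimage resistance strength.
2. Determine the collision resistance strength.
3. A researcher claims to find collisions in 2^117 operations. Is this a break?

Step 1: Preimage resistance requires brute-force of 2^202 operations.
Step 2: Collision resistance (birthday bound) = 2^(202/2) = 2^101.
Step 3: The claimed attack costs 2^117 operations.
Step 4: Since 2^117 >= 2^101, the claimed attack is no faster than the generic birthday attack, so this does not break collision resistance.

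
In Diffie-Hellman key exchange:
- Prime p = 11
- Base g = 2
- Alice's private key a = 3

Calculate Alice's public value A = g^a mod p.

Step 1: A = g^a mod p = 2^3 mod 11.
  2^1 mod 11 = 2
  2^2 mod 11 = (2 * 2) mod 11 = 4
  2^3 mod 11 = (4 * 2) mod 11 = 8
Result: A = 8.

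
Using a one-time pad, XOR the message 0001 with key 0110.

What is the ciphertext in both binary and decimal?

Step 1: Write out the XOR operation bit by bit:
  Message: 0001
  Key:     0110
  XOR:     0111
Step 2: Convert to decimal: 0111 = 7.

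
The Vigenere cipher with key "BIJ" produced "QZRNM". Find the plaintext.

Step 1: Extend key: BIJBI
Step 2: Decrypt each letter (c - k) mod 26:
  Q(16) - B(1) = (16-1) mod 26 = 15 = P
  Z(25) - I(8) = (25-8) mod 26 = 17 = R
  R(17) - J(9) = (17-9) mod 26 = 8 = I
  N(13) - B(1) = (13-1) mod 26 = 12 = M
  M(12) - I(8) = (12-8) mod 26 = 4 = E
Plaintext: PRIME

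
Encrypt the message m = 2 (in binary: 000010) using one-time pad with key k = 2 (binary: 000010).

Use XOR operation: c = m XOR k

Step 1: Write out the XOR operation bit by bit:
  Message: 000010
  Key:     000010
  XOR:     000000
Step 2: Convert to decimal: 000000 = 0.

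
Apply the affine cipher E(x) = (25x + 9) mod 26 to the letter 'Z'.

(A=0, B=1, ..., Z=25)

Step 1: Convert 'Z' to number: x = 25.
Step 2: E(25) = (25 * 25 + 9) mod 26 = 634 mod 26 = 10.
Step 3: Convert 10 back to letter: K.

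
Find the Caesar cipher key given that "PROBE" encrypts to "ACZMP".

Step 1: Compare first letters: P (position 15) -> A (position 0).
Step 2: Shift = (0 - 15) mod 26 = 11.
The shift value is 11.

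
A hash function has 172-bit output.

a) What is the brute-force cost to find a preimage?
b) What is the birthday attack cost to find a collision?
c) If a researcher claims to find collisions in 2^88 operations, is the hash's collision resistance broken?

Step 1: Preimage resistance requires brute-force of 2^172 operations.
Step 2: Collision resistance (birthday bound) = 2^(172/2) = 2^86.
Step 3: The claimed attack costs 2^88 operations.
Step 4: Since 2^88 >= 2^86, the claimed attack is no faster than the generic birthday attack, so this does not break collision resistance.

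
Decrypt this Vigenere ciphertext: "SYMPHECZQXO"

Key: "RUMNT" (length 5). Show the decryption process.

Step 1: Key 'RUMNT' has length 5. Extended key: RUMNTRUMNTR
Step 2: Decrypt each position:
  S(18) - R(17) = 1 = B
  Y(24) - U(20) = 4 = E
  M(12) - M(12) = 0 = A
  P(15) - N(13) = 2 = C
  H(7) - T(19) = 14 = O
  E(4) - R(17) = 13 = N
  C(2) - U(20) = 8 = I
  Z(25) - M(12) = 13 = N
  Q(16) - N(13) = 3 = D
  X(23) - T(19) = 4 = E
  O(14) - R(17) = 23 = X
Plaintext: BEACONINDEX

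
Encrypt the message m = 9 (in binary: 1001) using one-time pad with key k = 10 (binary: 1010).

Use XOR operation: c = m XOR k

Step 1: Write out the XOR operation bit by bit:
  Message: 1001
  Key:     1010
  XOR:     0011
Step 2: Convert to decimal: 0011 = 3.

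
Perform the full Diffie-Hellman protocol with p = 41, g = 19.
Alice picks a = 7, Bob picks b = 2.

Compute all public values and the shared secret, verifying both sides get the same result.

Step 1: A = g^a mod p = 19^7 mod 41 = 30.
Step 2: B = g^b mod p = 19^2 mod 41 = 33.
Step 3: Alice computes s = B^a mod p = 33^7 mod 41 = 39.
Step 4: Bob computes s = A^b mod p = 30^2 mod 41 = 39.
Both sides agree: shared secret = 39.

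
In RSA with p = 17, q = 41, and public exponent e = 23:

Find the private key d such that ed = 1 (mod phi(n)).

Step 1: n = 17 * 41 = 697.
Step 2: phi(n) = 16 * 40 = 640.
Step 3: Find d such that 23 * d = 1 (mod 640).
Step 4: d = 23^(-1) mod 640 = 167.
Verification: 23 * 167 = 3841 = 6 * 640 + 1.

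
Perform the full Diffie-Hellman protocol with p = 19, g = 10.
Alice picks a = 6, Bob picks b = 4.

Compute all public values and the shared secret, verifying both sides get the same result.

Step 1: A = g^a mod p = 10^6 mod 19 = 11.
Step 2: B = g^b mod p = 10^4 mod 19 = 6.
Step 3: Alice computes s = B^a mod p = 6^6 mod 19 = 11.
Step 4: Bob computes s = A^b mod p = 11^4 mod 19 = 11.
Both sides agree: shared secret = 11.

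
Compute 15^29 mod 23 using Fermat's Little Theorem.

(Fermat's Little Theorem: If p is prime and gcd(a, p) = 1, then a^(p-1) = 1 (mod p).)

Step 1: Since 23 is prime, by Fermat's Little Theorem: 15^22 = 1 (mod 23).
Step 2: Reduce exponent: 29 mod 22 = 7.
Step 3: So 15^29 = 15^7 (mod 23).
Step 4: 15^7 mod 23 = 11.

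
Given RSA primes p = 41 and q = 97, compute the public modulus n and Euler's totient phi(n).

Step 1: n = p * q = 41 * 97 = 3977.
Step 2: phi(n) = (p-1)(q-1) = 40 * 96 = 3840.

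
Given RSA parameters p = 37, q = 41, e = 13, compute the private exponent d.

Step 1: n = 37 * 41 = 1517.
Step 2: phi(n) = 36 * 40 = 1440.
Step 3: Find d such that 13 * d = 1 (mod 1440).
Step 4: d = 13^(-1) mod 1440 = 997.
Verification: 13 * 997 = 12961 = 9 * 1440 + 1.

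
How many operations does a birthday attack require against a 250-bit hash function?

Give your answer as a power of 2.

Step 1: The birthday paradox gives collision probability ~50% after sqrt(2^n) = 2^(n/2) hashes.
Step 2: For 250-bit output: 2^(250/2) = 2^125.
Step 3: Approximately 2^125 hash computations needed.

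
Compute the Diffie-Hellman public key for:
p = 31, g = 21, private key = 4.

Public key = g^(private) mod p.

Step 1: A = g^a mod p = 21^4 mod 31.
  21^1 mod 31 = 21
  21^2 mod 31 = (21 * 21) mod 31 = 7
  21^3 mod 31 = (7 * 21) mod 31 = 23
  21^4 mod 31 = (23 * 21) mod 31 = 18
Result: A = 18.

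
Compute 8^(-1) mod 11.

Step 1: We need x such that 8 * x = 1 (mod 11).
Step 2: Using the extended Euclidean algorithm or trial:
  8 * 7 = 56 = 5 * 11 + 1.
Step 3: Since 56 mod 11 = 1, the inverse is x = 7.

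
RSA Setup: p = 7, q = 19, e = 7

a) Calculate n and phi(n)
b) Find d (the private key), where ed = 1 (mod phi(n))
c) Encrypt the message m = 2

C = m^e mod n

Step 1: n = 7 * 19 = 133.
Step 2: phi(n) = (7-1)(19-1) = 6 * 18 = 108.
Step 3: Find d = 7^(-1) mod 108 = 31.
  Verify: 7 * 31 = 217 = 1 (mod 108).
Step 4: C = 2^7 mod 133 = 128.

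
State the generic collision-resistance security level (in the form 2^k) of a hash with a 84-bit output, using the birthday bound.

Step 1: The birthday paradox gives collision probability ~50% after sqrt(2^n) = 2^(n/2) hashes.
Step 2: For 84-bit output: 2^(84/2) = 2^42.
Step 3: Approximately 2^42 hash computations needed.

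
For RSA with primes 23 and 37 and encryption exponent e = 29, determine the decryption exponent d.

Step 1: n = 23 * 37 = 851.
Step 2: phi(n) = 22 * 36 = 792.
Step 3: Find d such that 29 * d = 1 (mod 792).
Step 4: d = 29^(-1) mod 792 = 437.
Verification: 29 * 437 = 12673 = 16 * 792 + 1.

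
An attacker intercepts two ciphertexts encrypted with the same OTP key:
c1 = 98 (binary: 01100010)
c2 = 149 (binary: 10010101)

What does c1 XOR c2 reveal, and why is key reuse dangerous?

Step 1: c1 XOR c2 = (m1 XOR k) XOR (m2 XOR k).
Step 2: By XOR associativity/commutativity: = m1 XOR m2 XOR k XOR k = m1 XOR m2.
Step 3: 01100010 XOR 10010101 = 11110111 = 247.
Step 4: The key cancels out! An attacker learns m1 XOR m2 = 247, revealing the relationship between plaintexts.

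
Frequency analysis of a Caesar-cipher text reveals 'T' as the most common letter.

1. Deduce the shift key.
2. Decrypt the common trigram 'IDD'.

Step 1: In English, 'E' is the most frequent letter (12.7%).
Step 2: The most frequent ciphertext letter is 'T' (position 19).
Step 3: Shift = (19 - 4) mod 26 = 15.
Step 4: Decrypt 'IDD' by shifting back 15:
  I -> T
  D -> O
  D -> O
Step 5: 'IDD' decrypts to 'TOO'.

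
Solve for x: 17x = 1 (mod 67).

Step 1: We need x such that 17 * x = 1 (mod 67).
Step 2: Using the extended Euclidean algorithm or trial:
  17 * 4 = 68 = 1 * 67 + 1.
Step 3: Since 68 mod 67 = 1, the inverse is x = 4.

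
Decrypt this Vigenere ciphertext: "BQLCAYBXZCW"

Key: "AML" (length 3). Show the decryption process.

Step 1: Key 'AML' has length 3. Extended key: AMLAMLAMLAM
Step 2: Decrypt each position:
  B(1) - A(0) = 1 = B
  Q(16) - M(12) = 4 = E
  L(11) - L(11) = 0 = A
  C(2) - A(0) = 2 = C
  A(0) - M(12) = 14 = O
  Y(24) - L(11) = 13 = N
  B(1) - A(0) = 1 = B
  X(23) - M(12) = 11 = L
  Z(25) - L(11) = 14 = O
  C(2) - A(0) = 2 = C
  W(22) - M(12) = 10 = K
Plaintext: BEACONBLOCK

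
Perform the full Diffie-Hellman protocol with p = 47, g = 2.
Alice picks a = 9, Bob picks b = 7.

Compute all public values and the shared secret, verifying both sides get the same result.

Step 1: A = g^a mod p = 2^9 mod 47 = 42.
Step 2: B = g^b mod p = 2^7 mod 47 = 34.
Step 3: Alice computes s = B^a mod p = 34^9 mod 47 = 36.
Step 4: Bob computes s = A^b mod p = 42^7 mod 47 = 36.
Both sides agree: shared secret = 36.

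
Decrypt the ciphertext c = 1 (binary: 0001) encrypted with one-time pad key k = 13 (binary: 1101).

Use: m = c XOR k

Step 1: XOR ciphertext with key:
  Ciphertext: 0001
  Key:        1101
  XOR:        1100
Step 2: Plaintext = 1100 = 12 in decimal.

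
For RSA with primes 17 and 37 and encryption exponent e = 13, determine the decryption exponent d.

Step 1: n = 17 * 37 = 629.
Step 2: phi(n) = 16 * 36 = 576.
Step 3: Find d such that 13 * d = 1 (mod 576).
Step 4: d = 13^(-1) mod 576 = 133.
Verification: 13 * 133 = 1729 = 3 * 576 + 1.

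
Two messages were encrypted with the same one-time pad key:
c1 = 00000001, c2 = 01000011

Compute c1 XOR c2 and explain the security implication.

Step 1: c1 XOR c2 = (m1 XOR k) XOR (m2 XOR k).
Step 2: By XOR associativity/commutativity: = m1 XOR m2 XOR k XOR k = m1 XOR m2.
Step 3: 00000001 XOR 01000011 = 01000010 = 66.
Step 4: The key cancels out! An attacker learns m1 XOR m2 = 66, revealing the relationship between plaintexts.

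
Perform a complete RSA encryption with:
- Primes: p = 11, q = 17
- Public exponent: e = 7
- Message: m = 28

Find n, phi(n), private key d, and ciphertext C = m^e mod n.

Step 1: n = 11 * 17 = 187.
Step 2: phi(n) = (11-1)(17-1) = 10 * 16 = 160.
Step 3: Find d = 7^(-1) mod 160 = 23.
  Verify: 7 * 23 = 161 = 1 (mod 160).
Step 4: C = 28^7 mod 187 = 173.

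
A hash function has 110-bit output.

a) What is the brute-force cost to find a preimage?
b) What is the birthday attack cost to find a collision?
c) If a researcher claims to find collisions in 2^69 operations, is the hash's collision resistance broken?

Step 1: Preimage resistance requires brute-force of 2^110 operations.
Step 2: Collision resistance (birthday bound) = 2^(110/2) = 2^55.
Step 3: The claimed attack costs 2^69 operations.
Step 4: Since 2^69 >= 2^55, the claimed attack is no faster than the generic birthday attack, so this does not break collision resistance.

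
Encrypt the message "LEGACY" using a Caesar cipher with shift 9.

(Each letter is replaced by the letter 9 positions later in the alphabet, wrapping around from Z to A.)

Step 1: For each letter, shift forward by 9 positions (mod 26).
  L (position 11) -> position (11+9) mod 26 = 20 -> U
  E (position 4) -> position (4+9) mod 26 = 13 -> N
  G (position 6) -> position (6+9) mod 26 = 15 -> P
  A (position 0) -> position (0+9) mod 26 = 9 -> J
  C (position 2) -> position (2+9) mod 26 = 11 -> L
  Y (position 24) -> position (24+9) mod 26 = 7 -> H
Result: UNPJLH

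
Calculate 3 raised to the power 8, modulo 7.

Step 1: Compute 3^8 mod 7 step by step, reducing modulo 7 at each step.
  3^1 mod 7 = 3
  3^2 mod 7 = (3 * 3) mod 7 = 2
  3^3 mod 7 = (2 * 3) mod 7 = 6
  3^4 mod 7 = (6 * 3) mod 7 = 4
  3^5 mod 7 = (4 * 3) mod 7 = 5
  3^6 mod 7 = (5 * 3) mod 7 = 1
  3^7 mod 7 = (1 * 3) mod 7 = 3
  3^8 mod 7 = (3 * 3) mod 7 = 2
Step 2: Result = 2.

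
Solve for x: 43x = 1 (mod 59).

Step 1: We need x such that 43 * x = 1 (mod 59).
Step 2: Using the extended Euclidean algorithm or trial:
  43 * 11 = 473 = 8 * 59 + 1.
Step 3: Since 473 mod 59 = 1, the inverse is x = 11.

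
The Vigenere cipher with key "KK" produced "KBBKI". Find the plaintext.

Step 1: Extend key: KKKKK
Step 2: Decrypt each letter (c - k) mod 26:
  K(10) - K(10) = (10-10) mod 26 = 0 = A
  B(1) - K(10) = (1-10) mod 26 = 17 = R
  B(1) - K(10) = (1-10) mod 26 = 17 = R
  K(10) - K(10) = (10-10) mod 26 = 0 = A
  I(8) - K(10) = (8-10) mod 26 = 24 = Y
Plaintext: ARRAY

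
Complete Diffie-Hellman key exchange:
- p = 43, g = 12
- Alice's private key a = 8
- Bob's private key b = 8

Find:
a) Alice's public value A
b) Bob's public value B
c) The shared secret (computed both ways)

Step 1: A = g^a mod p = 12^8 mod 43 = 14.
Step 2: B = g^b mod p = 12^8 mod 43 = 14.
Step 3: Alice computes s = B^a mod p = 14^8 mod 43 = 31.
Step 4: Bob computes s = A^b mod p = 14^8 mod 43 = 31.
Both sides agree: shared secret = 31.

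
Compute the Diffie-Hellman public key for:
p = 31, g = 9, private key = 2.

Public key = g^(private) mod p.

Step 1: A = g^a mod p = 9^2 mod 31.
  9^1 mod 31 = 9
  9^2 mod 31 = (9 * 9) mod 31 = 19
Result: A = 19.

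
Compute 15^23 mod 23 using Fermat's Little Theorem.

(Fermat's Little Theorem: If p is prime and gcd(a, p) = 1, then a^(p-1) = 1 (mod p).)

Step 1: Since 23 is prime, by Fermat's Little Theorem: 15^22 = 1 (mod 23).
Step 2: Reduce exponent: 23 mod 22 = 1.
Step 3: So 15^23 = 15^1 (mod 23).
Step 4: 15^1 mod 23 = 15.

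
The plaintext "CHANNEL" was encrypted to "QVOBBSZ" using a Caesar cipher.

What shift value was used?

Step 1: Compare first letters: C (position 2) -> Q (position 16).
Step 2: Shift = (16 - 2) mod 26 = 14.
The shift value is 14.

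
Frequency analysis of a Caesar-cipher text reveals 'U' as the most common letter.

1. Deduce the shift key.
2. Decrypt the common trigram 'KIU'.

Step 1: In English, 'E' is the most frequent letter (12.7%).
Step 2: The most frequent ciphertext letter is 'U' (position 20).
Step 3: Shift = (20 - 4) mod 26 = 16.
Step 4: Decrypt 'KIU' by shifting back 16:
  K -> U
  I -> S
  U -> E
Step 5: 'KIU' decrypts to 'USE'.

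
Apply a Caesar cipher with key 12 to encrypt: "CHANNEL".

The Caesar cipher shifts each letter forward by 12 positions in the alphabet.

Step 1: For each letter, shift forward by 12 positions (mod 26).
  C (position 2) -> position (2+12) mod 26 = 14 -> O
  H (position 7) -> position (7+12) mod 26 = 19 -> T
  A (position 0) -> position (0+12) mod 26 = 12 -> M
  N (position 13) -> position (13+12) mod 26 = 25 -> Z
  N (position 13) -> position (13+12) mod 26 = 25 -> Z
  E (position 4) -> position (4+12) mod 26 = 16 -> Q
  L (position 11) -> position (11+12) mod 26 = 23 -> X
Result: OTMZZQX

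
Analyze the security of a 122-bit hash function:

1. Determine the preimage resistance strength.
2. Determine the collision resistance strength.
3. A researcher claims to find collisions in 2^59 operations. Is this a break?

Step 1: Preimage resistance requires brute-force of 2^122 operations.
Step 2: Collision resistance (birthday bound) = 2^(122/2) = 2^61.
Step 3: The claimed attack costs 2^59 operations.
Step 4: Since 2^59 < 2^61, the claimed attack beats the generic birthday bound, so collision resistance is broken.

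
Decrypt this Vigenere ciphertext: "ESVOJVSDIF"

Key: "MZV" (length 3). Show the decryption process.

Step 1: Key 'MZV' has length 3. Extended key: MZVMZVMZVM
Step 2: Decrypt each position:
  E(4) - M(12) = 18 = S
  S(18) - Z(25) = 19 = T
  V(21) - V(21) = 0 = A
  O(14) - M(12) = 2 = C
  J(9) - Z(25) = 10 = K
  V(21) - V(21) = 0 = A
  S(18) - M(12) = 6 = G
  D(3) - Z(25) = 4 = E
  I(8) - V(21) = 13 = N
  F(5) - M(12) = 19 = T
Plaintext: STACKAGENT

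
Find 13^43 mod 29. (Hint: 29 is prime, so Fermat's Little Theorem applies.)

Step 1: Since 29 is prime, by Fermat's Little Theorem: 13^28 = 1 (mod 29).
Step 2: Reduce exponent: 43 mod 28 = 15.
Step 3: So 13^43 = 13^15 (mod 29).
Step 4: 13^15 mod 29 = 13.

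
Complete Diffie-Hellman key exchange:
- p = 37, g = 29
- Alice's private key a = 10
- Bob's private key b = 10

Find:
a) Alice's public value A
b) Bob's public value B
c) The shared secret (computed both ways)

Step 1: A = g^a mod p = 29^10 mod 37 = 11.
Step 2: B = g^b mod p = 29^10 mod 37 = 11.
Step 3: Alice computes s = B^a mod p = 11^10 mod 37 = 26.
Step 4: Bob computes s = A^b mod p = 11^10 mod 37 = 26.
Both sides agree: shared secret = 26.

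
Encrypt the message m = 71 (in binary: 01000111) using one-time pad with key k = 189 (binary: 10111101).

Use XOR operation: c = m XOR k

Step 1: Write out the XOR operation bit by bit:
  Message: 01000111
  Key:     10111101
  XOR:     11111010
Step 2: Convert to decimal: 11111010 = 250.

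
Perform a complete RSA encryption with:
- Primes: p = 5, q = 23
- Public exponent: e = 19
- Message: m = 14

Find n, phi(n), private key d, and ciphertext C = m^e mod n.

Step 1: n = 5 * 23 = 115.
Step 2: phi(n) = (5-1)(23-1) = 4 * 22 = 88.
Step 3: Find d = 19^(-1) mod 88 = 51.
  Verify: 19 * 51 = 969 = 1 (mod 88).
Step 4: C = 14^19 mod 115 = 79.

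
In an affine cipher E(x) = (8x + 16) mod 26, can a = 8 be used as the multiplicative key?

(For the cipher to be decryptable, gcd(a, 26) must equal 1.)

Step 1: Compute gcd(8, 26).
Step 2: gcd(8, 26) = 2.
Since gcd = 2 != 1, 8 shares a common factor with 26, so it cannot be used.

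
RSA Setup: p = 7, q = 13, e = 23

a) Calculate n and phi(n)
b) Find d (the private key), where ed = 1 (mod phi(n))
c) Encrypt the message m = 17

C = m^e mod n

Step 1: n = 7 * 13 = 91.
Step 2: phi(n) = (7-1)(13-1) = 6 * 12 = 72.
Step 3: Find d = 23^(-1) mod 72 = 47.
  Verify: 23 * 47 = 1081 = 1 (mod 72).
Step 4: C = 17^23 mod 91 = 75.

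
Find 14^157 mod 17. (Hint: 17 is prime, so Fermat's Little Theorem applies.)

Step 1: Since 17 is prime, by Fermat's Little Theorem: 14^16 = 1 (mod 17).
Step 2: Reduce exponent: 157 mod 16 = 13.
Step 3: So 14^157 = 14^13 (mod 17).
Step 4: 14^13 mod 17 = 5.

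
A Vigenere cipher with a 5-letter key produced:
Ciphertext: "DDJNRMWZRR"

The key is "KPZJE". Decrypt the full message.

Step 1: Key 'KPZJE' has length 5. Extended key: KPZJEKPZJE
Step 2: Decrypt each position:
  D(3) - K(10) = 19 = T
  D(3) - P(15) = 14 = O
  J(9) - Z(25) = 10 = K
  N(13) - J(9) = 4 = E
  R(17) - E(4) = 13 = N
  M(12) - K(10) = 2 = C
  W(22) - P(15) = 7 = H
  Z(25) - Z(25) = 0 = A
  R(17) - J(9) = 8 = I
  R(17) - E(4) = 13 = N
Plaintext: TOKENCHAIN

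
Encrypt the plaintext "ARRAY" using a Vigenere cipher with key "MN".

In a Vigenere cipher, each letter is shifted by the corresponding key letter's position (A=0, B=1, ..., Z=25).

Step 1: Repeat key to match plaintext length:
  Plaintext: ARRAY
  Key:       MNMNM
Step 2: Encrypt each letter:
  A(0) + M(12) = (0+12) mod 26 = 12 = M
  R(17) + N(13) = (17+13) mod 26 = 4 = E
  R(17) + M(12) = (17+12) mod 26 = 3 = D
  A(0) + N(13) = (0+13) mod 26 = 13 = N
  Y(24) + M(12) = (24+12) mod 26 = 10 = K
Ciphertext: MEDNK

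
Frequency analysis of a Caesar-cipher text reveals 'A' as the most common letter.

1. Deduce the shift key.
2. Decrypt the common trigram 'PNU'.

Step 1: In English, 'E' is the most frequent letter (12.7%).
Step 2: The most frequent ciphertext letter is 'A' (position 0).
Step 3: Shift = (0 - 4) mod 26 = 22.
Step 4: Decrypt 'PNU' by shifting back 22:
  P -> T
  N -> R
  U -> Y
Step 5: 'PNU' decrypts to 'TRY'.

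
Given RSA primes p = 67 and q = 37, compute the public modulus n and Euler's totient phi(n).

Step 1: n = p * q = 67 * 37 = 2479.
Step 2: phi(n) = (p-1)(q-1) = 66 * 36 = 2376.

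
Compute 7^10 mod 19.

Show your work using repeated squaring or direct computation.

Step 1: Compute 7^10 mod 19 step by step, reducing modulo 19 at each step.
  7^1 mod 19 = 7
  7^2 mod 19 = (7 * 7) mod 19 = 11
  7^3 mod 19 = (11 * 7) mod 19 = 1
  7^4 mod 19 = (1 * 7) mod 19 = 7
  7^5 mod 19 = (7 * 7) mod 19 = 11
  7^6 mod 19 = (11 * 7) mod 19 = 1
  7^7 mod 19 = (1 * 7) mod 19 = 7
  7^8 mod 19 = (7 * 7) mod 19 = 11
  7^9 mod 19 = (11 * 7) mod 19 = 1
  7^10 mod 19 = (1 * 7) mod 19 = 7
Step 2: Result = 7.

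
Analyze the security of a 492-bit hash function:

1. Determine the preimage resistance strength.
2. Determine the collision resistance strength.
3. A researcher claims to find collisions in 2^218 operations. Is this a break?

Step 1: Preimage resistance requires brute-force of 2^492 operations.
Step 2: Collision resistance (birthday bound) = 2^(492/2) = 2^246.
Step 3: The claimed attack costs 2^218 operations.
Step 4: Since 2^218 < 2^246, the claimed attack beats the generic birthday bound, so collision resistance is broken.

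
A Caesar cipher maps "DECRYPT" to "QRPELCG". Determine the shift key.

Step 1: Compare first letters: D (position 3) -> Q (position 16).
Step 2: Shift = (16 - 3) mod 26 = 13.
The shift value is 13.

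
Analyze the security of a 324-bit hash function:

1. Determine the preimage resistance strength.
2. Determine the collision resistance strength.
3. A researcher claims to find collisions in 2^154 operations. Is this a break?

Step 1: Preimage resistance requires brute-force of 2^324 operations.
Step 2: Collision resistance (birthday bound) = 2^(324/2) = 2^162.
Step 3: The claimed attack costs 2^154 operations.
Step 4: Since 2^154 < 2^162, the claimed attack beats the generic birthday bound, so collision resistance is broken.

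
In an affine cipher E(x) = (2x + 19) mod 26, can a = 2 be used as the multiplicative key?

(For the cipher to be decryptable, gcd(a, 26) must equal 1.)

Step 1: Compute gcd(2, 26).
Step 2: gcd(2, 26) = 2.
Since gcd = 2 != 1, 2 shares a common factor with 26, so it cannot be used.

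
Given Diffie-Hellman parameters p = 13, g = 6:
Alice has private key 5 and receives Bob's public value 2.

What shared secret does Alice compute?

Step 1: s = B^a mod p = 2^5 mod 13.
  2^1 mod 13 = 2
  2^2 mod 13 = (2 * 2) mod 13 = 4
  2^3 mod 13 = (4 * 2) mod 13 = 8
  2^4 mod 13 = (8 * 2) mod 13 = 3
  2^5 mod 13 = (3 * 2) mod 13 = 6
Result: shared secret = 6.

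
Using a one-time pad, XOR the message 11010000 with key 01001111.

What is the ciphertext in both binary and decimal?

Step 1: Write out the XOR operation bit by bit:
  Message: 11010000
  Key:     01001111
  XOR:     10011111
Step 2: Convert to decimal: 10011111 = 159.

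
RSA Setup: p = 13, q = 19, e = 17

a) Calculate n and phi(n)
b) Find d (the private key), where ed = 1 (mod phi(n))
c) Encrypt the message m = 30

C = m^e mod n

Step 1: n = 13 * 19 = 247.
Step 2: phi(n) = (13-1)(19-1) = 12 * 18 = 216.
Step 3: Find d = 17^(-1) mod 216 = 89.
  Verify: 17 * 89 = 1513 = 1 (mod 216).
Step 4: C = 30^17 mod 247 = 140.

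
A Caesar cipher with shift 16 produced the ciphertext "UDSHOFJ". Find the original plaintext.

Step 1: Reverse the shift by subtracting 16 from each letter position.
  U (position 20) -> position (20-16) mod 26 = 4 -> E
  D (position 3) -> position (3-16) mod 26 = 13 -> N
  S (position 18) -> position (18-16) mod 26 = 2 -> C
  H (position 7) -> position (7-16) mod 26 = 17 -> R
  O (position 14) -> position (14-16) mod 26 = 24 -> Y
  F (position 5) -> position (5-16) mod 26 = 15 -> P
  J (position 9) -> position (9-16) mod 26 = 19 -> T
Decrypted message: ENCRYPT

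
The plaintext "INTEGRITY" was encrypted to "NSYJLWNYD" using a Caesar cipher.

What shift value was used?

Step 1: Compare first letters: I (position 8) -> N (position 13).
Step 2: Shift = (13 - 8) mod 26 = 5.
The shift value is 5.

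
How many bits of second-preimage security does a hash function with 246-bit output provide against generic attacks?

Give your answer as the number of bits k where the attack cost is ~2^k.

Step 1: The hash has a 246-bit output.
Step 2: Second-preimage resistance means: given a specific input x, it should be infeasible to find a different y with h(y) = h(x).
With a 246-bit output, a generic search for a second preimage costs about 2^246 evaluations (each trial matches the fixed target with probability 2^-246).
Step 3: Security level = 246 bits.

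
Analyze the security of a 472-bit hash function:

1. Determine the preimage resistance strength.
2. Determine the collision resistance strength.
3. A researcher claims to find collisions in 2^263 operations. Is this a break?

Step 1: Preimage resistance requires brute-force of 2^472 operations.
Step 2: Collision resistance (birthday bound) = 2^(472/2) = 2^236.
Step 3: The claimed attack costs 2^263 operations.
Step 4: Since 2^263 >= 2^236, the claimed attack is no faster than the generic birthday attack, so this does not break collision resistance.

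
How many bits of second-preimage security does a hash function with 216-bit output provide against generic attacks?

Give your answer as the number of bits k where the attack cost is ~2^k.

Step 1: The hash has a 216-bit output.
Step 2: Second-preimage resistance means: given a specific input x, it should be infeasible to find a different y with h(y) = h(x).
With a 216-bit output, a generic search for a second preimage costs about 2^216 evaluations (each trial matches the fixed target with probability 2^-216).
Step 3: Security level = 216 bits.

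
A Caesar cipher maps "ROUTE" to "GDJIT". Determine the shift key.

Step 1: Compare first letters: R (position 17) -> G (position 6).
Step 2: Shift = (6 - 17) mod 26 = 15.
The shift value is 15.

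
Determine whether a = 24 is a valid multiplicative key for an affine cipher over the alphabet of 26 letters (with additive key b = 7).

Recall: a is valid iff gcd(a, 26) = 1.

Step 1: Compute gcd(24, 26).
Step 2: gcd(24, 26) = 2.
Since gcd = 2 != 1, 24 shares a common factor with 26, so it cannot be used.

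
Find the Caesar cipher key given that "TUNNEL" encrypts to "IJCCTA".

Step 1: Compare first letters: T (position 19) -> I (position 8).
Step 2: Shift = (8 - 19) mod 26 = 15.
The shift value is 15.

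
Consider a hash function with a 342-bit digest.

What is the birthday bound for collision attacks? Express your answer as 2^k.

Step 1: The birthday paradox gives collision probability ~50% after sqrt(2^n) = 2^(n/2) hashes.
Step 2: For 342-bit output: 2^(342/2) = 2^171.
Step 3: Approximately 2^171 hash computations needed.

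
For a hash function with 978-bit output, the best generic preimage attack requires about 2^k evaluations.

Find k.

Step 1: The hash has a 978-bit output.
Step 2: Preimage resistance means: given a digest h(x), it should be infeasible to find any input that hashes to it.
With a 978-bit output there are 2^978 possible digests, so a generic brute-force preimage search costs about 2^978 evaluations.
Step 3: Security level = 978 bits.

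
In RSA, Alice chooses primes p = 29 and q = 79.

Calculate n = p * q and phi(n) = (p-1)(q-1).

Step 1: n = p * q = 29 * 79 = 2291.
Step 2: phi(n) = (p-1)(q-1) = 28 * 78 = 2184.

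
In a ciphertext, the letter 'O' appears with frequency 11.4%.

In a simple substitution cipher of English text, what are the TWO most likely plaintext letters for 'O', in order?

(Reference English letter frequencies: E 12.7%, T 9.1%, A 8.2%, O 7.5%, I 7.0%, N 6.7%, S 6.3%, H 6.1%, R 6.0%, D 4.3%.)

Step 1: Observed frequency of 'O' is 11.4%.
Step 2: Compute distances to each reference frequency and sort:
  E (12.7%): difference = 1.3% <-- BEST
  T (9.1%): difference = 2.3% <-- RUNNER-UP
  A (8.2%): difference = 3.2%
  O (7.5%): difference = 3.9%
  I (7.0%): difference = 4.4%
Step 3: Most likely is 'E' (12.7%, diff 1.3%); second most likely is 'T' (9.1%, diff 2.3%).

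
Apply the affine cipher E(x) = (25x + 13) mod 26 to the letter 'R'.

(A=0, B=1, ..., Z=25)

Step 1: Convert 'R' to number: x = 17.
Step 2: E(17) = (25 * 17 + 13) mod 26 = 438 mod 26 = 22.
Step 3: Convert 22 back to letter: W.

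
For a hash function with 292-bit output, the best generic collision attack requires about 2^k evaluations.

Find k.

Step 1: The hash has a 292-bit output.
Step 2: Collision resistance means it should be infeasible to find any x != y with h(x) = h(y).
By the birthday bound, a generic collision search succeeds after about sqrt(2^292) = 2^(292/2) = 2^146 evaluations.
Step 3: Security level = 146 bits.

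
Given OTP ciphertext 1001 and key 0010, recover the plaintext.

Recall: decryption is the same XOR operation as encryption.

Step 1: XOR ciphertext with key:
  Ciphertext: 1001
  Key:        0010
  XOR:        1011
Step 2: Plaintext = 1011 = 11 in decimal.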